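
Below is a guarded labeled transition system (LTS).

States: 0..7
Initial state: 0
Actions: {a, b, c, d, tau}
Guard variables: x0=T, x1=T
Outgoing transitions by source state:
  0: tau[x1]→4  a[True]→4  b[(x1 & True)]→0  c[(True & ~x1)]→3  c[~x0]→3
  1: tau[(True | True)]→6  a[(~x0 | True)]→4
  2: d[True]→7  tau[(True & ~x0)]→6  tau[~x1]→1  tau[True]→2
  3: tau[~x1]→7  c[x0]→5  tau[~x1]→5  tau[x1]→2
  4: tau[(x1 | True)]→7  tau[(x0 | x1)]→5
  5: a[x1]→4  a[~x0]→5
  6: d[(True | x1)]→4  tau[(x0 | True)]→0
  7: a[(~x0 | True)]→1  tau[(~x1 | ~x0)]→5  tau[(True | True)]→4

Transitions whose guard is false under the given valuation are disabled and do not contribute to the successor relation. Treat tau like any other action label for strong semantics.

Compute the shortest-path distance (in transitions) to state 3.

Answer: UNREACHABLE

Working:
Layered search for 3:
  depth 0: {0}
  depth 1: {4}
  depth 2: {5,7}
  depth 3: {1}
  depth 4: {6}
3 never appears.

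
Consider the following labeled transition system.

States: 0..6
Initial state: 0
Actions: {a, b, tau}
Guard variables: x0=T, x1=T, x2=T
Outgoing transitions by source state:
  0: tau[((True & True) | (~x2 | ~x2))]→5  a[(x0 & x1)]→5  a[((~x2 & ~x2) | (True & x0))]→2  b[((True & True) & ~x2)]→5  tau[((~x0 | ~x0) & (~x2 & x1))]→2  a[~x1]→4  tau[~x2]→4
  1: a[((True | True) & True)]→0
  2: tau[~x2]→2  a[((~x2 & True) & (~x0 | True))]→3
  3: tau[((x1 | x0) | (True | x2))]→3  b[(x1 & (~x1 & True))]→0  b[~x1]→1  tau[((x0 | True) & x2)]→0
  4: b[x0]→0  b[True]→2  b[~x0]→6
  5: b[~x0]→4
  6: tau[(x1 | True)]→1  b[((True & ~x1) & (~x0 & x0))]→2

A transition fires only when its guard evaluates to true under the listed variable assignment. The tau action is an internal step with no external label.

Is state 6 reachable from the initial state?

Guard filter leaves 9 enabled edge(s).
L0 = {0}
L1 = {2,5}  total {0,2,5}
R = {0,2,5}

Answer: UNREACHABLE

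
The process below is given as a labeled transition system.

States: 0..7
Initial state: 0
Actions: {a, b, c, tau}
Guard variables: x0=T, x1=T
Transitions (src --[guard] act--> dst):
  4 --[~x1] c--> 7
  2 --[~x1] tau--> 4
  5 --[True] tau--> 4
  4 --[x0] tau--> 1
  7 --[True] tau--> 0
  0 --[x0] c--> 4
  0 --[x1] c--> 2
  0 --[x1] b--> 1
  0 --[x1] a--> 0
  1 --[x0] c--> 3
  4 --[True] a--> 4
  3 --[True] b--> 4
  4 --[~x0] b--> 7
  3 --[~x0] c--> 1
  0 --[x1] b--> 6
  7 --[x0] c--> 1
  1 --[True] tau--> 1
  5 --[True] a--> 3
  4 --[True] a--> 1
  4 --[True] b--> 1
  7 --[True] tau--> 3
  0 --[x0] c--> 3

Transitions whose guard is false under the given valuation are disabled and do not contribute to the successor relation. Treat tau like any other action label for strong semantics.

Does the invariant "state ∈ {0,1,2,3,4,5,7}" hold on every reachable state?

Answer: INVARIANT VIOLATED at state 6

Trace:
Allowed set {0,1,2,3,4,5,7}
R = {0,1,2,3,4,6}
  0: safe
  1: safe
  2: safe
  3: safe
  4: safe
  6: VIOLATES
witness against invariant: b → 6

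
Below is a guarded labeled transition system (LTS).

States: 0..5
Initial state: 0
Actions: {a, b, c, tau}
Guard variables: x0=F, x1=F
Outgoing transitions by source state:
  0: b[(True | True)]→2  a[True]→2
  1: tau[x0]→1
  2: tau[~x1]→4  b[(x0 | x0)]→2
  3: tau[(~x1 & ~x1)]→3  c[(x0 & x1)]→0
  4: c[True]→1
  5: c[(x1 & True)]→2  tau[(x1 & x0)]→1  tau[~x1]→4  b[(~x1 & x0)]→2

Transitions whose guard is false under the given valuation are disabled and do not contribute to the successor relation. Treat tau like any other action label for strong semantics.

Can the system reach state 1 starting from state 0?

Guard filter leaves 6 enabled edge(s).
Layer 0: {0}
Layer 1: {2}  total {0,2}
Layer 2: {4}  total {0,2,4}
Layer 3: {1}  total {0,1,2,4}
Reachable = {0,1,2,4}
trace reaching 1: b·tau·c

Answer: REACHABLE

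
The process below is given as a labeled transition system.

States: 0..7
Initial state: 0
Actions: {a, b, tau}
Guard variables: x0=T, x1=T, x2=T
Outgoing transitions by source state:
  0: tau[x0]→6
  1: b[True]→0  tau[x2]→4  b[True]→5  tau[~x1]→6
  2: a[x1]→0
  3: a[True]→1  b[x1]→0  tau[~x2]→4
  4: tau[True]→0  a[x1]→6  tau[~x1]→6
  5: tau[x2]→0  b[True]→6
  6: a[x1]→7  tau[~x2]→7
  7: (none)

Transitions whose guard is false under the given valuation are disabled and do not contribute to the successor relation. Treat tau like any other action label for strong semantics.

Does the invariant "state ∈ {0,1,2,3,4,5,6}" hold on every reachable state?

Safe = {0,1,2,3,4,5,6}
Reach set: {0,6,7}
  0: ok
  6: ok
  7: ✗ unsafe
witness against invariant: tau·a → 7

Answer: INVARIANT VIOLATED at state 7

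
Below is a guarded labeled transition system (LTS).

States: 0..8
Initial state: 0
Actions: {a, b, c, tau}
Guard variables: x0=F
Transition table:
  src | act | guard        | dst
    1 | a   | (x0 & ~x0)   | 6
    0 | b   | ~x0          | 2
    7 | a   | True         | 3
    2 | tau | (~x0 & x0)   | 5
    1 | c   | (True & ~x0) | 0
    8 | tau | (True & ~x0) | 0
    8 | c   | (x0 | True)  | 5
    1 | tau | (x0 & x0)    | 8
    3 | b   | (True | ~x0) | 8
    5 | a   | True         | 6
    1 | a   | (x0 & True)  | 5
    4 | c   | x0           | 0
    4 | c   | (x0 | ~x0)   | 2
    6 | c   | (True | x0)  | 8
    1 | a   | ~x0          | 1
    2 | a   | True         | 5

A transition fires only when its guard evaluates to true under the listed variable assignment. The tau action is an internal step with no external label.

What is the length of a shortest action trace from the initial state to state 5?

Layered search for 5:
  L0 = {0}
  L1 = {2}
  L2 = {5}
5 enters at depth 2; path b·a

Answer: 2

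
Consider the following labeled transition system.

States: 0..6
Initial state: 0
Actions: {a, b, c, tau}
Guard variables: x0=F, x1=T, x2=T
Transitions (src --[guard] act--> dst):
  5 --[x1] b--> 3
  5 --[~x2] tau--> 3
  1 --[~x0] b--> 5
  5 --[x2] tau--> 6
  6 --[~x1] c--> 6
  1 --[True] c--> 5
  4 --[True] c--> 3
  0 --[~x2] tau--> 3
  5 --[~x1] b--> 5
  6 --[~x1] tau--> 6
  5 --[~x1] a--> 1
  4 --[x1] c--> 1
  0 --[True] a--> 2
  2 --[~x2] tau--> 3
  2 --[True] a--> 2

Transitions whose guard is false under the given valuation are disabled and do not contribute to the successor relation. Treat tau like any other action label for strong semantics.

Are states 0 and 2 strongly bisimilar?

Answer: BISIMILAR

Working:
Bisimulation quotient by refinement:
  P[0] = {{0,1,2,3,4,5,6}}
  P[1] = {{0,2},{1},{3,6},{4},{5}}
stable after 2 split(s): 5 block(s)
0∈{0,2}, 2∈{0,2}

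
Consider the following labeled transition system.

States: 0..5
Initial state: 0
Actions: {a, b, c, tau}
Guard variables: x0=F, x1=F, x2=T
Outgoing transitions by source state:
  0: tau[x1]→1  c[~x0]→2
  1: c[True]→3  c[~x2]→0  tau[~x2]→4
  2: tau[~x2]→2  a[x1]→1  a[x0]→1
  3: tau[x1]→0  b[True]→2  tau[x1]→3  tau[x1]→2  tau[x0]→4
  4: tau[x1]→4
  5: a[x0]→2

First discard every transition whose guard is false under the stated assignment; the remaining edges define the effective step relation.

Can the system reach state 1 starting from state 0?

Guard filter leaves 3 enabled edge(s).
L0 = {0}
L1 = {2}  total {0,2}
Reach set: {0,2}

Answer: UNREACHABLE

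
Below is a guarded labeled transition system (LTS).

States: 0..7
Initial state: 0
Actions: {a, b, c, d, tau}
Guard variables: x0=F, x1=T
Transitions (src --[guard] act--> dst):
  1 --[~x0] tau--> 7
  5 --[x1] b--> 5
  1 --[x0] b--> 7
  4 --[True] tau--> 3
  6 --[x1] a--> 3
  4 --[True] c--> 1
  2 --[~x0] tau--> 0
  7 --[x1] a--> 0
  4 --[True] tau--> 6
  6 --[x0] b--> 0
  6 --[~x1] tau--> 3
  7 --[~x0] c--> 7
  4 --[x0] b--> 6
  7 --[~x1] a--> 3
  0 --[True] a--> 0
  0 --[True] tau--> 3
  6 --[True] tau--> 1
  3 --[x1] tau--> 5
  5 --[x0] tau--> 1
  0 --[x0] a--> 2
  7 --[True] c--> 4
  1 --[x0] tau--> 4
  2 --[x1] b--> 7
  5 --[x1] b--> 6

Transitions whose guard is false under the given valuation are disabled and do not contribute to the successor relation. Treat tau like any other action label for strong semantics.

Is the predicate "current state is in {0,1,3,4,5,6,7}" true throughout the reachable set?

Answer: INVARIANT HOLDS

Working:
Allowed set {0,1,3,4,5,6,7}
Reach set: {0,1,3,4,5,6,7}
  0: ok
  1: ok
  3: ok
  4: ok
  5: ok
  6: ok
  7: ok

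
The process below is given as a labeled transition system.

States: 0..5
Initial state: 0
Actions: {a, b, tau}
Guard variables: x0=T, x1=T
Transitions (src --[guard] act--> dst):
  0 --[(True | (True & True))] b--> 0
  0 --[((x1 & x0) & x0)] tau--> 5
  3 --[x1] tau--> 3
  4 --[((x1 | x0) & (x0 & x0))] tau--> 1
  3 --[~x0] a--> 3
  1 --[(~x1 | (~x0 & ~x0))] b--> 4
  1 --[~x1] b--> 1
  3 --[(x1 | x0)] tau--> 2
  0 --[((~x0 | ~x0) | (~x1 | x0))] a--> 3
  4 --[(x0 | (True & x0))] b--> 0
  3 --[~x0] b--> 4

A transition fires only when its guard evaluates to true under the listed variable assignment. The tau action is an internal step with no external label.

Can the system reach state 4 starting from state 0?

Guard filter leaves 7 enabled edge(s).
depth 0: {0}
depth 1: {3,5}  cumulative {0,3,5}
depth 2: {2}  cumulative {0,2,3,5}
Reach set: {0,2,3,5}

Answer: UNREACHABLE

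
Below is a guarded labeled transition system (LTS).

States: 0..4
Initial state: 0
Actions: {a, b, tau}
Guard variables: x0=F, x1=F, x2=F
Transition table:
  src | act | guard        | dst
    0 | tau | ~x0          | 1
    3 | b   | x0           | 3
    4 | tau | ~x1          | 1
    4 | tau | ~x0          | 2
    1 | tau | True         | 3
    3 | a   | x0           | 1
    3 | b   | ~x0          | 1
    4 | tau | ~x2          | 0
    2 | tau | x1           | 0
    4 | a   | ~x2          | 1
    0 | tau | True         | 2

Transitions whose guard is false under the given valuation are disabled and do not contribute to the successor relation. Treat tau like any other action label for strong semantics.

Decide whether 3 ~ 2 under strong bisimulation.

Bisimulation quotient by refinement:
  π0 = {{0,1,2,3,4}}
  π1 = {{0,1},{2},{3},{4}}
  π2 = {{0},{1},{2},{3},{4}}
5 equivalence class(es) (converged in 3)
[3]={3}  [2]={2}

Answer: NOT BISIMILAR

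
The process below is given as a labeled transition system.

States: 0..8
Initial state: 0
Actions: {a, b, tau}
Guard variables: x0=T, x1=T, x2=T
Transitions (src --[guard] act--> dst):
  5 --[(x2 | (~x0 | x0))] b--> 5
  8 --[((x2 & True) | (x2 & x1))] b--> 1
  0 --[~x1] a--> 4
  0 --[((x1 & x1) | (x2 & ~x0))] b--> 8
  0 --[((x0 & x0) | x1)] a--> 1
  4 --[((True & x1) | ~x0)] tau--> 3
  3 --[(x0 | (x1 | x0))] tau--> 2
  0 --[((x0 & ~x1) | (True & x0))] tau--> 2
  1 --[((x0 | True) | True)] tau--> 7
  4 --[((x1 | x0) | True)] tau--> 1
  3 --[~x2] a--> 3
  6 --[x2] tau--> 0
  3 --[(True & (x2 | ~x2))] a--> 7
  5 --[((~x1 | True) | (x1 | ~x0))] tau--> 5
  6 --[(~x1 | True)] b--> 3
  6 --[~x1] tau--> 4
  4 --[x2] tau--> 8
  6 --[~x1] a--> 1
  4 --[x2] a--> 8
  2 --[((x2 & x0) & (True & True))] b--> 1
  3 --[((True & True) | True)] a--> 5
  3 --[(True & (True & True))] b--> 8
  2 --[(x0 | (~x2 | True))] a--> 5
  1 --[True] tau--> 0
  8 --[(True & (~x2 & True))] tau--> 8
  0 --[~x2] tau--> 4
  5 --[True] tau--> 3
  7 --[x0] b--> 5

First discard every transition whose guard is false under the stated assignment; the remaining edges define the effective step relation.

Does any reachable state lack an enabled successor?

Answer: DEADLOCK-FREE

Analysis:
Reachable = {0,1,2,3,5,7,8}
  0: a→1  b→8  tau→2  [deg 3]
  1: tau→0  tau→7  [deg 2]
  2: a→5  b→1  [deg 2]
  3: a→5  a→7  b→8  tau→2  [deg 4]
  5: b→5  tau→3  tau→5  [deg 3]
  7: b→5  [deg 1]
  8: b→1  [deg 1]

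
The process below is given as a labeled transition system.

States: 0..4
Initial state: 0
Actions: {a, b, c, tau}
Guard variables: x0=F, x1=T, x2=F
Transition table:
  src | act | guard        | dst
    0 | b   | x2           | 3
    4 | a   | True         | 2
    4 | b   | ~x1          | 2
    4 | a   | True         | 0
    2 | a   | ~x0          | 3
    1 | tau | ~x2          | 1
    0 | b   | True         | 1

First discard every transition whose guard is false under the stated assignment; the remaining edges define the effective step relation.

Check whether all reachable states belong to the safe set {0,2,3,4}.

Allowed set {0,2,3,4}
R = {0,1}
  0: ok
  1: VIOLATES
witness against invariant: b → 1

Answer: INVARIANT VIOLATED at state 1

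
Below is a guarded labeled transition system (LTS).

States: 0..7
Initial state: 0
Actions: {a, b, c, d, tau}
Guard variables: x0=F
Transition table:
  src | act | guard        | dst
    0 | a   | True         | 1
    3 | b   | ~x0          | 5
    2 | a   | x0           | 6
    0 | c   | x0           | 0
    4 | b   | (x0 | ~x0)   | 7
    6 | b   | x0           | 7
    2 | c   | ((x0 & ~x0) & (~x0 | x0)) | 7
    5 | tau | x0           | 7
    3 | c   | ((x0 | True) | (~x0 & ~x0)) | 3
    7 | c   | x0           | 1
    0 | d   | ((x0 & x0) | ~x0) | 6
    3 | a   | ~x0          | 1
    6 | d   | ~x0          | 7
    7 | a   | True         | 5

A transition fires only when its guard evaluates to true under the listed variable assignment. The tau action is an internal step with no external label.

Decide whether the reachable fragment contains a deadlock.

Answer: DEADLOCK at state 1

Trace:
Reachable = {0,1,5,6,7}
  0: a→1  d→6  [deg 2]
  1: ∅  [no exit]
  5: ∅  [no exit]
  6: d→7  [deg 1]
  7: a→5  [deg 1]
trace reaching 1: a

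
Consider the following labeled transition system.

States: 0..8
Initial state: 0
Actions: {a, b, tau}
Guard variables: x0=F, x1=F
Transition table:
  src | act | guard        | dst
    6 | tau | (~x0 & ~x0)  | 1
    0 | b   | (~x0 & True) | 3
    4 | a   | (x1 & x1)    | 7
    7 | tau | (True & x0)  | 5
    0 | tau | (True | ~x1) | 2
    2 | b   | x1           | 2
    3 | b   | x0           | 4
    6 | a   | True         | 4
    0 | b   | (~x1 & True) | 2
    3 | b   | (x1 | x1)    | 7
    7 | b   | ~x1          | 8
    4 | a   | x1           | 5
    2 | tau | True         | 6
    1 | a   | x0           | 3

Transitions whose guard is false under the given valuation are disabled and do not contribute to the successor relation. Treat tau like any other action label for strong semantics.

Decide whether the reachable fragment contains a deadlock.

Answer: DEADLOCK at state 1

Working:
Reach set: {0,1,2,3,4,6}
  0: b→2  b→3  tau→2  [3 out]
  1: ∅  [deadlock]
  2: tau→6  [1 out]
  3: ∅  [deadlock]
  4: ∅  [deadlock]
  6: a→4  tau→1  [2 out]
Path to 1: b·tau·tau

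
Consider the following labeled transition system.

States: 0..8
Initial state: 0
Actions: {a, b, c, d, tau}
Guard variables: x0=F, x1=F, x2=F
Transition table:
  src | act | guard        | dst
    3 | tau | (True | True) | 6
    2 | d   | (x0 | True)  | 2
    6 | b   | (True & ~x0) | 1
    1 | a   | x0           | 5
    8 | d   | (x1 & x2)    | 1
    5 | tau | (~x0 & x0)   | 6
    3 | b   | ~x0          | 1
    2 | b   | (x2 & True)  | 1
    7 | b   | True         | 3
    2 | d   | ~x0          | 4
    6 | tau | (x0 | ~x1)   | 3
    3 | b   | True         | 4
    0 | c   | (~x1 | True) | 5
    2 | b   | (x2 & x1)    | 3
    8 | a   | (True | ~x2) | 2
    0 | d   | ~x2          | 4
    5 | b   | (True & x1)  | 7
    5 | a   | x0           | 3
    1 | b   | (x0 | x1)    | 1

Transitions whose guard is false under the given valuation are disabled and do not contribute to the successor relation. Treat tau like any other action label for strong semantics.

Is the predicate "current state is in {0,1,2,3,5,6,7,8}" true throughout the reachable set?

Answer: INVARIANT VIOLATED at state 4

Trace:
Safe = {0,1,2,3,5,6,7,8}
Reach set: {0,4,5}
  0: ✓
  4: VIOLATES
  5: ✓
counterexample path to 4: d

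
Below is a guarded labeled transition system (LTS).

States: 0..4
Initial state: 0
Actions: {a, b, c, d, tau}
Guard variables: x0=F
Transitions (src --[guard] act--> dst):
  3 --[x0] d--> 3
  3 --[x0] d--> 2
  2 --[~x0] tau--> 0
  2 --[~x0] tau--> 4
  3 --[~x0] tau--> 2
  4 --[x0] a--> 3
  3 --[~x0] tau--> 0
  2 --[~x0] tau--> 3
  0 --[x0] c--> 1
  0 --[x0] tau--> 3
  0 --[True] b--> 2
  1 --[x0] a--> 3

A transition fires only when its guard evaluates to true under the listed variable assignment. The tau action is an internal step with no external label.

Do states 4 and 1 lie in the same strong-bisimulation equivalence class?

Answer: BISIMILAR

Working:
Refine partition for ~:
  P[0] = {{0,1,2,3,4}}
  P[1] = {{0},{1,4},{2,3}}
  P[2] = {{0},{1,4},{2},{3}}
4 equivalence class(es) (converged in 3)
[4]={1,4}  [1]={1,4}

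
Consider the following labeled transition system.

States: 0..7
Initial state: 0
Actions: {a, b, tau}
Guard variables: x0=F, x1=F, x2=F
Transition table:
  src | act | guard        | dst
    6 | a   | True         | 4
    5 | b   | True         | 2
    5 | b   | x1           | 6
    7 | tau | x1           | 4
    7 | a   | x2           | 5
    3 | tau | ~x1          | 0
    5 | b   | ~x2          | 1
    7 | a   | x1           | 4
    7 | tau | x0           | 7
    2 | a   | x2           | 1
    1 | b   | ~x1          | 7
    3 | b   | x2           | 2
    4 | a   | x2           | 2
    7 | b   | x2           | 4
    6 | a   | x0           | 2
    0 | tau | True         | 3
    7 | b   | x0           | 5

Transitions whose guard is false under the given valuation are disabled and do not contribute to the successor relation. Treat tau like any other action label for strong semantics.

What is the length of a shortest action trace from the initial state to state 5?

Layered search for 5:
  depth 0: {0}
  depth 1: {3}
5 never appears.

Answer: UNREACHABLE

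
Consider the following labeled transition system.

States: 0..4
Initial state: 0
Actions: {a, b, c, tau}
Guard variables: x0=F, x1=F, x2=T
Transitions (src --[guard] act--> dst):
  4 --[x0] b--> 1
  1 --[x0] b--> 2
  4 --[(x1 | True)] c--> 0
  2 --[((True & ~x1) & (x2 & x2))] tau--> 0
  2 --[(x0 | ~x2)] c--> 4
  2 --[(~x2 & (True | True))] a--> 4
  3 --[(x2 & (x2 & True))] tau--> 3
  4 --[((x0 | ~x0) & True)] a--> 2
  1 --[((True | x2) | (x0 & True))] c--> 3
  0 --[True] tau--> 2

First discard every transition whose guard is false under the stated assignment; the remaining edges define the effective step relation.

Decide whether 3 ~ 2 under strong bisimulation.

Answer: BISIMILAR

Working:
Bisimulation quotient by refinement:
  π0 = {{0,1,2,3,4}}
  π1 = {{0,2,3},{1},{4}}
stable after 2 split(s): 3 block(s)
class of 3: {0,2,3}; class of 2: {0,2,3}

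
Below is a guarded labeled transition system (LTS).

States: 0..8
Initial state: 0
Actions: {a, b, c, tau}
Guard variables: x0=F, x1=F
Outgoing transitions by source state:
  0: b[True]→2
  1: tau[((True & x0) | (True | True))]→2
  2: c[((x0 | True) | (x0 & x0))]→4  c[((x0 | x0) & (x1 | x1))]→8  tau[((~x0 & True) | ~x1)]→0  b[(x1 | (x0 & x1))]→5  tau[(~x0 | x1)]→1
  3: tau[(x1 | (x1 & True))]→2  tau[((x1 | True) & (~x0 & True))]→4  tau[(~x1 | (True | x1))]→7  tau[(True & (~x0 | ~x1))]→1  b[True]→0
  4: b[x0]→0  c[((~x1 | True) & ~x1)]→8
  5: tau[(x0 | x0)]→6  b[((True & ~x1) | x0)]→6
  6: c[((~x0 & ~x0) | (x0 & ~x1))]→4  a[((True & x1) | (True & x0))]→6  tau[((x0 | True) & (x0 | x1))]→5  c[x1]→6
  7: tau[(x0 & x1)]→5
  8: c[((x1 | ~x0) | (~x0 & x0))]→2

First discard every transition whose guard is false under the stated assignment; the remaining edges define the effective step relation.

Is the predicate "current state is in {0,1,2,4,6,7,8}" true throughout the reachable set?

Answer: INVARIANT HOLDS

Working:
Inv-set: {0,1,2,4,6,7,8}
Reachable = {0,1,2,4,8}
  0: ok
  1: ok
  2: ok
  4: ok
  8: ok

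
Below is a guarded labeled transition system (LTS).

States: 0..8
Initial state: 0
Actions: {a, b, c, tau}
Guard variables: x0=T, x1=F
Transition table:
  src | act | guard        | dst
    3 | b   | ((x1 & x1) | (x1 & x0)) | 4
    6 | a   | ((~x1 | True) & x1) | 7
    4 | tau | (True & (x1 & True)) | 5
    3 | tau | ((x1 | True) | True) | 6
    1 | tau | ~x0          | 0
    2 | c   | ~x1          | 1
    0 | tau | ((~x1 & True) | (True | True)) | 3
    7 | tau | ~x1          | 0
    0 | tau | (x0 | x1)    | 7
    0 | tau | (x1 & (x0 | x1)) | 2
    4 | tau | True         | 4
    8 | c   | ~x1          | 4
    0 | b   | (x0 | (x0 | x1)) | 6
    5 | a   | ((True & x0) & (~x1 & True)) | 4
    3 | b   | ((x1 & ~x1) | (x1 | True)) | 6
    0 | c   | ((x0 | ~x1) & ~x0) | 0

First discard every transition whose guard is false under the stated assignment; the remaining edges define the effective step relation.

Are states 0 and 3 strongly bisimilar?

Refine partition for ~:
  π0 = {{0,1,2,3,4,5,6,7,8}}
  π1 = {{0,3},{1,6},{2,8},{4,7},{5}}
  π2 = {{0},{1,6},{2},{3},{4},{5},{7},{8}}
Fixed point at round 3; 8 class(es).
0∈{0}, 3∈{3}

Answer: NOT BISIMILAR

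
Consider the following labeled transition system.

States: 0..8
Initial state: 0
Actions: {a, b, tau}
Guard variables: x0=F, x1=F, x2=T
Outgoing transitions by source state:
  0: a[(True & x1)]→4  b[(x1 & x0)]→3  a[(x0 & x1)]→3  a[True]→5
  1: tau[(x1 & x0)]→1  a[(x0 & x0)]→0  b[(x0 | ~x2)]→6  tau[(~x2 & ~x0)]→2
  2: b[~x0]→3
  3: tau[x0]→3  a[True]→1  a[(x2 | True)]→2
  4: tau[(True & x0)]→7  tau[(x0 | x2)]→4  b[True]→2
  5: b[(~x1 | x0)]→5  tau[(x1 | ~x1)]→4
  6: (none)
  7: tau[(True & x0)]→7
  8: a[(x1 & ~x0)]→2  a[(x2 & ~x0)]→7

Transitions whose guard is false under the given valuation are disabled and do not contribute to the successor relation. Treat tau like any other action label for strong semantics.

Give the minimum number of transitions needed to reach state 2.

Layered search for 2:
  depth 0: {0}
  depth 1: {5}
  depth 2: {4}
  depth 3: {2}
2 enters at depth 3; path a·tau·b

Answer: 3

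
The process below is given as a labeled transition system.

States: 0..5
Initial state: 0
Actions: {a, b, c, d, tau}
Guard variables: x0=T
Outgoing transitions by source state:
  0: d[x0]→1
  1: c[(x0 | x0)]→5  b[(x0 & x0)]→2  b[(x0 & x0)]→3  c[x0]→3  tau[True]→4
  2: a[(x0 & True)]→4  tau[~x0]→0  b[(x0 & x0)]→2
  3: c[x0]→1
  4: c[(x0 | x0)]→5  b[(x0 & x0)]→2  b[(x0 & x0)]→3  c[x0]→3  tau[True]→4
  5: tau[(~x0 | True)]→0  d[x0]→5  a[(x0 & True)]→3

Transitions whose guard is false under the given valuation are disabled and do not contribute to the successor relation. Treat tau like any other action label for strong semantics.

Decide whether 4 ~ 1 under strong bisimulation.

Answer: BISIMILAR

Trace:
Compute ~ classes (split until stable):
  π0 = {{0,1,2,3,4,5}}
  π1 = {{0},{1,4},{2},{3},{5}}
stable after 2 split(s): 5 block(s)
4∈{1,4}, 1∈{1,4}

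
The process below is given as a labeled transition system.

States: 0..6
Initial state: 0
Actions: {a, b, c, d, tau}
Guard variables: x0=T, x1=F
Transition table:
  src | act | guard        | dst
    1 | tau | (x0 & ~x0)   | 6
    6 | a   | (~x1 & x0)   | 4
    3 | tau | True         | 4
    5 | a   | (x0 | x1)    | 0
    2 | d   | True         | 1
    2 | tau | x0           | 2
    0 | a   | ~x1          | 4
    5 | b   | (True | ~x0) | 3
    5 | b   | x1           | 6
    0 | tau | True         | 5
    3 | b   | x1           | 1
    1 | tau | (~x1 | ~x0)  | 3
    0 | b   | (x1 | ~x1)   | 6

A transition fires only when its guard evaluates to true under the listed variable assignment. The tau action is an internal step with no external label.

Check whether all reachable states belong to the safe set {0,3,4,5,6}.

Answer: INVARIANT HOLDS

Working:
Inv-set: {0,3,4,5,6}
R = {0,3,4,5,6}
  0: ok
  3: ok
  4: ok
  5: ok
  6: ok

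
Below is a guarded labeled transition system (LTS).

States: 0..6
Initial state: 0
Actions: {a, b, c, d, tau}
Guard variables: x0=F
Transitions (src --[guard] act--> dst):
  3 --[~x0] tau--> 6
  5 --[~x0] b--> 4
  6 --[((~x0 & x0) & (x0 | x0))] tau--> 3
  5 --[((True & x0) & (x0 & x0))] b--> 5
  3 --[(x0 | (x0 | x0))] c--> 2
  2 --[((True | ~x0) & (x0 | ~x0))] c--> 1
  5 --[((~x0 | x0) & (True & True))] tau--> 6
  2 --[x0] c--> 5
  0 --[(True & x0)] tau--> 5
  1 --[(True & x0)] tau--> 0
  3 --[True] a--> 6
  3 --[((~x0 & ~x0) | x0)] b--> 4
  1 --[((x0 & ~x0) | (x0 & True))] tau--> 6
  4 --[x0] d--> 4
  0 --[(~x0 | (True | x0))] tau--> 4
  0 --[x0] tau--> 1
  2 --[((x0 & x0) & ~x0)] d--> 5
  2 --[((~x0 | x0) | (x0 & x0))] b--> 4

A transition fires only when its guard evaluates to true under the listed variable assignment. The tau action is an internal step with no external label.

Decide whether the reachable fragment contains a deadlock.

Answer: DEADLOCK at state 4

Working:
Reachable = {0,4}
  0: tau→4  [1 out]
  4: ∅  [deadlock]
Path to 4: tau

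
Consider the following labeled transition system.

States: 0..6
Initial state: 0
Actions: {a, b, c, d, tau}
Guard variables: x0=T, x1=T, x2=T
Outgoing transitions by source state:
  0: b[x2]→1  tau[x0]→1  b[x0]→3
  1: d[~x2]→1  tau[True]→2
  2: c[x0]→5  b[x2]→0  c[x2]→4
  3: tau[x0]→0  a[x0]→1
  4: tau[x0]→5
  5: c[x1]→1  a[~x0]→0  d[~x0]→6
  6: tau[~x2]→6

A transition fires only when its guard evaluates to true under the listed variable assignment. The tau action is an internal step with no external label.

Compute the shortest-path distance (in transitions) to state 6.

Answer: UNREACHABLE

Analysis:
BFS to 6:
  Layer 0: {0}
  Layer 1: {1,3}
  Layer 2: {2}
  Layer 3: {4,5}
6 never appears.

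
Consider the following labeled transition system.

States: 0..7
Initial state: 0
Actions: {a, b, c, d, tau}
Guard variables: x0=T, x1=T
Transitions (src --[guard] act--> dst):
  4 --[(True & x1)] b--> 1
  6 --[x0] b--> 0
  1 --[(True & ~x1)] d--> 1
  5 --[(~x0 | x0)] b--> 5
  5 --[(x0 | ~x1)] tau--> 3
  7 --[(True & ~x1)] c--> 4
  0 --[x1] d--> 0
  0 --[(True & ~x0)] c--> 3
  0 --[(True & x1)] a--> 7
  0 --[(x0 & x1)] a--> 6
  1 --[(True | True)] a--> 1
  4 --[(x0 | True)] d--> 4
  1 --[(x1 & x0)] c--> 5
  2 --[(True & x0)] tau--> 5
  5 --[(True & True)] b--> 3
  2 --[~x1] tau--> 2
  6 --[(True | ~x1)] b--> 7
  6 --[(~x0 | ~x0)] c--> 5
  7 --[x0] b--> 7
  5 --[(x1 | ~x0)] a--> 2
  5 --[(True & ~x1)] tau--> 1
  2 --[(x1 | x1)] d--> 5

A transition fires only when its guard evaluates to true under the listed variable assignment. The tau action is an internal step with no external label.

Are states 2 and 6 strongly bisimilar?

Compute ~ classes (split until stable):
  P[0] = {{0,1,2,3,4,5,6,7}}
  P[1] = {{0},{1},{2},{3},{4},{5},{6,7}}
  P[2] = {{0},{1},{2},{3},{4},{5},{6},{7}}
stable after 3 split(s): 8 block(s)
class of 2: {2}; class of 6: {6}

Answer: NOT BISIMILAR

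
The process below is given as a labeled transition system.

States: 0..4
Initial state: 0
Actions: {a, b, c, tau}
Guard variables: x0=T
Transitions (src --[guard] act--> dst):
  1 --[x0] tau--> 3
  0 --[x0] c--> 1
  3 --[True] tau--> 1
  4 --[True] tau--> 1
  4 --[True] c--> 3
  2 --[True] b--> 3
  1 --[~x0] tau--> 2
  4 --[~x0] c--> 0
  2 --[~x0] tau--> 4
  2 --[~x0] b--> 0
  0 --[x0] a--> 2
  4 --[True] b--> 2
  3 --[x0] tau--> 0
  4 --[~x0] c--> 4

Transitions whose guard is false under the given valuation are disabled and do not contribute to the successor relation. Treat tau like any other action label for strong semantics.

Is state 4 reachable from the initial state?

9 transition(s) survive guard evaluation.
L0 = {0}
L1 = {1,2}  now seen {0,1,2}
L2 = {3}  now seen {0,1,2,3}
R = {0,1,2,3}

Answer: UNREACHABLE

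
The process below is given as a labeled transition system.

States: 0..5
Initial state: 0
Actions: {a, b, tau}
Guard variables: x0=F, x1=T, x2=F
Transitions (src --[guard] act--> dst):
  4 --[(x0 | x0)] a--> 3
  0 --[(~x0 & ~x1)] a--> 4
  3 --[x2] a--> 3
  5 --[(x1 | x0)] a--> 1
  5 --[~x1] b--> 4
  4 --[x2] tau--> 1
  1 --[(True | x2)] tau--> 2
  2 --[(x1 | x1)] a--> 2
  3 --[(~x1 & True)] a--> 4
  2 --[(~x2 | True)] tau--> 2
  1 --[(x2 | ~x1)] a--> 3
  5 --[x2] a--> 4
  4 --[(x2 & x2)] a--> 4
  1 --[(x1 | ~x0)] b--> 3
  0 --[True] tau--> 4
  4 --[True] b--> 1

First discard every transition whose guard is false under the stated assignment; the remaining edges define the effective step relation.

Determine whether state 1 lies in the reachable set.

Guard filter leaves 7 enabled edge(s).
L0 = {0}
L1 = {4}  cumulative {0,4}
L2 = {1}  cumulative {0,1,4}
L3 = {2,3}  cumulative {0,1,2,3,4}
Reach set: {0,1,2,3,4}
witness 1: tau·b

Answer: REACHABLE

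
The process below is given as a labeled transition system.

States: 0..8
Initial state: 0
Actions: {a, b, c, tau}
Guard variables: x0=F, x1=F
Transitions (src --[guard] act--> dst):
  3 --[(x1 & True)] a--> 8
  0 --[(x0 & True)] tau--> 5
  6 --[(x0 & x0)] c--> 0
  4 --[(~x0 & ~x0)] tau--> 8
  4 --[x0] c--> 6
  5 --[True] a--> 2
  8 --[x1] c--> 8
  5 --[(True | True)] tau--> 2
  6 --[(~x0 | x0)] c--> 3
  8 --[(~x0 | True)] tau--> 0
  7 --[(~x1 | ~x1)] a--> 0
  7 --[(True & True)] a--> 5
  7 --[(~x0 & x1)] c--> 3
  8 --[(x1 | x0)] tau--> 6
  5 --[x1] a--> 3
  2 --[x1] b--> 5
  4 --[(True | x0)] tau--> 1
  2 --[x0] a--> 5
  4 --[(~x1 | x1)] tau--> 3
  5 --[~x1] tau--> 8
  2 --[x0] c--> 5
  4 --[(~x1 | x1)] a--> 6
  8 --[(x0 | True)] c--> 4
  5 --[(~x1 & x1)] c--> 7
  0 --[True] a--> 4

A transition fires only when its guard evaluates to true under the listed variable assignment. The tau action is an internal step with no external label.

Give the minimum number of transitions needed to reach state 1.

BFS to 1:
  Layer 0: {0}
  Layer 1: {4}
  Layer 2: {1,3,6,8}
1 enters at depth 2; path a·tau

Answer: 2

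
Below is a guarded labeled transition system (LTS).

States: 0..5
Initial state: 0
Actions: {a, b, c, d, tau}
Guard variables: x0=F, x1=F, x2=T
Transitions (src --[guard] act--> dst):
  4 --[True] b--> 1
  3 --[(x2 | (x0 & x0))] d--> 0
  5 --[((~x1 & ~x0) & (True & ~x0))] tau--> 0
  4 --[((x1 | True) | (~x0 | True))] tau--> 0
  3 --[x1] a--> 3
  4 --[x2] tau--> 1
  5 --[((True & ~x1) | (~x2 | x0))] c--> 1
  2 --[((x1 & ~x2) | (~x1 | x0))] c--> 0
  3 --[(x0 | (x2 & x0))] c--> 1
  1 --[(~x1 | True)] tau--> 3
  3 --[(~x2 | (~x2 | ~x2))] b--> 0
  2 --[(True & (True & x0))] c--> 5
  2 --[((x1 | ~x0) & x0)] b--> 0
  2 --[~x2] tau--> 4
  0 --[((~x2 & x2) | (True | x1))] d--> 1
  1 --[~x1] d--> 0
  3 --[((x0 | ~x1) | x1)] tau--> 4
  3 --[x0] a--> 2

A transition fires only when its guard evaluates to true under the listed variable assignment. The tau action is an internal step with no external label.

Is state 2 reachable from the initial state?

11 transition(s) survive guard evaluation.
depth 0: {0}
depth 1: {1}  now seen {0,1}
depth 2: {3}  now seen {0,1,3}
depth 3: {4}  now seen {0,1,3,4}
Reachable = {0,1,3,4}

Answer: UNREACHABLE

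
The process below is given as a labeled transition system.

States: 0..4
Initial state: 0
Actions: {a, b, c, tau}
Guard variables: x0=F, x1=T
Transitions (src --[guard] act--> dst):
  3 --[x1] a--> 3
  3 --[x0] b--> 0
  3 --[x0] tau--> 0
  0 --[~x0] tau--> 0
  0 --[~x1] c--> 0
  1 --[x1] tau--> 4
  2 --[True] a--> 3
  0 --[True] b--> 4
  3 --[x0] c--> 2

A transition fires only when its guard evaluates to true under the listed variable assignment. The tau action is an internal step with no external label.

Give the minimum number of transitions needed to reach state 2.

Layered search for 2:
  L0 = {0}
  L1 = {4}
2 never appears.

Answer: UNREACHABLE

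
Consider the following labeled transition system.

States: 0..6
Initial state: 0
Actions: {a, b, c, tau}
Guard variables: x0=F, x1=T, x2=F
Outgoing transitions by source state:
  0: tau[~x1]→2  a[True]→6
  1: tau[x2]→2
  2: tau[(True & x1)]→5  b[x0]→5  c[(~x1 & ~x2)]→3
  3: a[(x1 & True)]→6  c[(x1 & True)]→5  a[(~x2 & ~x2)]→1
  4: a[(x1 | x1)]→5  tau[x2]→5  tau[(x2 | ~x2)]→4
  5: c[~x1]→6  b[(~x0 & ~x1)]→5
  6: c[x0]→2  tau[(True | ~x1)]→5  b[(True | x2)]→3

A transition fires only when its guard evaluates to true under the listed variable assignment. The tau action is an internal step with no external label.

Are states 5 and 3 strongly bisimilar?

Answer: NOT BISIMILAR

Working:
Bisimulation quotient by refinement:
  π0 = {{0,1,2,3,4,5,6}}
  π1 = {{0},{1,5},{2},{3},{4},{6}}
Fixed point at round 2; 6 class(es).
[5]={1,5}  [3]={3}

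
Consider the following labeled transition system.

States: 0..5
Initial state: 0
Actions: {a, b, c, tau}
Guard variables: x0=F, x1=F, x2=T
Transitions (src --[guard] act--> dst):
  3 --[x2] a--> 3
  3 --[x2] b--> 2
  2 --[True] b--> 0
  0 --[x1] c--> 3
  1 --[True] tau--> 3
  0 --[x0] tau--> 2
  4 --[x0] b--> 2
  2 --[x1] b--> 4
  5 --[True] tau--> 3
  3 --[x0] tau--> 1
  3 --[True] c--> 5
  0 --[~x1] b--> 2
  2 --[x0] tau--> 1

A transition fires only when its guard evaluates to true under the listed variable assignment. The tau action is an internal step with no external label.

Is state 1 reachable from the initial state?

Answer: UNREACHABLE

Trace:
7 transition(s) survive guard evaluation.
L0 = {0}
L1 = {2}  now seen {0,2}
R = {0,2}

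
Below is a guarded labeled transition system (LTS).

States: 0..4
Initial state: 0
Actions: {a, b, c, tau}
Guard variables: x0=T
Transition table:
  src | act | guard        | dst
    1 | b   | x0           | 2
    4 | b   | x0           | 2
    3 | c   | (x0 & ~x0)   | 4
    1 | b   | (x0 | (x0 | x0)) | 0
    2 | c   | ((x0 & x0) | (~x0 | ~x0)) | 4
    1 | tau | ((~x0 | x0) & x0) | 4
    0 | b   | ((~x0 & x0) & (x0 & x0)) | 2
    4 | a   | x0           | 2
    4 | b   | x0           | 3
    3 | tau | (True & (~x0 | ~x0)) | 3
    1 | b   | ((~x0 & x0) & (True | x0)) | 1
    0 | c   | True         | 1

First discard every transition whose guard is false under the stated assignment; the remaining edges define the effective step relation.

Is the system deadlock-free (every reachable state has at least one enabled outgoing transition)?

R = {0,1,2,3,4}
  0: c→1  [1 out]
  1: b→0  b→2  tau→4  [3 out]
  2: c→4  [1 out]
  3: ∅  [no exit]
  4: a→2  b→2  b→3  [3 out]
witness 3: c·tau·b

Answer: DEADLOCK at state 3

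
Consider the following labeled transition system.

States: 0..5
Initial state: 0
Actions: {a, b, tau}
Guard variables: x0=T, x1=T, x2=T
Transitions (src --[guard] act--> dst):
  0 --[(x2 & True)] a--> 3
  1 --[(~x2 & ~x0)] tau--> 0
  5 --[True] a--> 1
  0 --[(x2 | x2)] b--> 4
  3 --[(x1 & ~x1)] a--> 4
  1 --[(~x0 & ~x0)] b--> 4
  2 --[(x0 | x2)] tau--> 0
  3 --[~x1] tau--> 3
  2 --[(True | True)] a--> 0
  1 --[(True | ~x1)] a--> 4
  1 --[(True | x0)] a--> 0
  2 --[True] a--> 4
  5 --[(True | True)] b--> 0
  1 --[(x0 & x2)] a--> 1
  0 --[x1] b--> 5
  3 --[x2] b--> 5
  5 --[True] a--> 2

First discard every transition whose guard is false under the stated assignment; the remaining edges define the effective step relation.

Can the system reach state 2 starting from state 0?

Answer: REACHABLE

Trace:
After dropping false guards: 13 live edges.
Layer 0: {0}
Layer 1: {3,4,5}  cumulative {0,3,4,5}
Layer 2: {1,2}  cumulative {0,1,2,3,4,5}
Reach set: {0,1,2,3,4,5}
trace reaching 2: b·a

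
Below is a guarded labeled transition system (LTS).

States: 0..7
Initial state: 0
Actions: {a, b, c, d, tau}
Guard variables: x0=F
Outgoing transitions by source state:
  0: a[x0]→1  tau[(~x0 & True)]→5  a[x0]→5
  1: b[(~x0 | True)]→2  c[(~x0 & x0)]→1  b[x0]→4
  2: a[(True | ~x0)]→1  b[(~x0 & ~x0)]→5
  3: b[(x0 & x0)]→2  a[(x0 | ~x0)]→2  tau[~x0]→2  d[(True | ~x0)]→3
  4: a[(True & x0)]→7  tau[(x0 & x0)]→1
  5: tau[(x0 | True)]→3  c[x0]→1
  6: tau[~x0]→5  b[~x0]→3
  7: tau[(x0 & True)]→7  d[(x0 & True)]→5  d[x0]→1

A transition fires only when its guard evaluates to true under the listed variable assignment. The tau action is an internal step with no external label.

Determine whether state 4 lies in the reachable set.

Answer: UNREACHABLE

Trace:
After dropping false guards: 10 live edges.
depth 0: {0}
depth 1: {5}  cumulative {0,5}
depth 2: {3}  cumulative {0,3,5}
depth 3: {2}  cumulative {0,2,3,5}
depth 4: {1}  cumulative {0,1,2,3,5}
Reachable = {0,1,2,3,5}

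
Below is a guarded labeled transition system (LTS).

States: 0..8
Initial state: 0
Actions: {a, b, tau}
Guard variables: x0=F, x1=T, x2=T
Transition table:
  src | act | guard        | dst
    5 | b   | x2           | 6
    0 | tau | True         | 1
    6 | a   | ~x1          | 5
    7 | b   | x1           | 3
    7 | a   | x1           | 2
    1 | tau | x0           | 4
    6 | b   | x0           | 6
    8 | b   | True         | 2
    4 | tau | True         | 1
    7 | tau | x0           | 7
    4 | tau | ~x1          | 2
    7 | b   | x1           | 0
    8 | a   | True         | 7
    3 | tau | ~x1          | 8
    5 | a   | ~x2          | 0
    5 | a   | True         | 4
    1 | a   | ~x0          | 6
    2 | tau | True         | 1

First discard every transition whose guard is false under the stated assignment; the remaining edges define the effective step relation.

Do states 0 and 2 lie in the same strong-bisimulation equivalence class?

Bisimulation quotient by refinement:
  P[0] = {{0,1,2,3,4,5,6,7,8}}
  P[1] = {{0,2,4},{1},{3,6},{5,7,8}}
  P[2] = {{0,2,4},{1},{3,6},{5},{7},{8}}
stable after 3 split(s): 6 block(s)
[0]={0,2,4}  [2]={0,2,4}

Answer: BISIMILAR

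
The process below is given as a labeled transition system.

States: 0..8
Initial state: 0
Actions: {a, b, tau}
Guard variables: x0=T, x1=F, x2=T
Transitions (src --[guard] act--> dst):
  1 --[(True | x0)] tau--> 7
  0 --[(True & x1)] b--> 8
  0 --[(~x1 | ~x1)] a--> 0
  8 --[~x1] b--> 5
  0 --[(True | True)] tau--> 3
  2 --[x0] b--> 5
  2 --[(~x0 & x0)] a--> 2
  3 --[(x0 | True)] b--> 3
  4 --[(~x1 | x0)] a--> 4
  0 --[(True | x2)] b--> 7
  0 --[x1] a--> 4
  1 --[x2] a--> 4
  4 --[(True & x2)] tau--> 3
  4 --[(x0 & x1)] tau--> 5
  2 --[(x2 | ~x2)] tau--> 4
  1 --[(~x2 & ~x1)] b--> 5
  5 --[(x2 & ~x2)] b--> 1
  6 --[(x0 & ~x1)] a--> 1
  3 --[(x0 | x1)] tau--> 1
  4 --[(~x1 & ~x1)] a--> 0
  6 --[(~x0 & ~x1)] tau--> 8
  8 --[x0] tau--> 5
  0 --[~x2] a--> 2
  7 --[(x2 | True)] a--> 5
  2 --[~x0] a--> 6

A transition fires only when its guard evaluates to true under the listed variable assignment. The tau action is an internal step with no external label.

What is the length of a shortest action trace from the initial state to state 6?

BFS to 6:
  depth 0: {0}
  depth 1: {3,7}
  depth 2: {1,5}
  depth 3: {4}
6 never appears.

Answer: UNREACHABLE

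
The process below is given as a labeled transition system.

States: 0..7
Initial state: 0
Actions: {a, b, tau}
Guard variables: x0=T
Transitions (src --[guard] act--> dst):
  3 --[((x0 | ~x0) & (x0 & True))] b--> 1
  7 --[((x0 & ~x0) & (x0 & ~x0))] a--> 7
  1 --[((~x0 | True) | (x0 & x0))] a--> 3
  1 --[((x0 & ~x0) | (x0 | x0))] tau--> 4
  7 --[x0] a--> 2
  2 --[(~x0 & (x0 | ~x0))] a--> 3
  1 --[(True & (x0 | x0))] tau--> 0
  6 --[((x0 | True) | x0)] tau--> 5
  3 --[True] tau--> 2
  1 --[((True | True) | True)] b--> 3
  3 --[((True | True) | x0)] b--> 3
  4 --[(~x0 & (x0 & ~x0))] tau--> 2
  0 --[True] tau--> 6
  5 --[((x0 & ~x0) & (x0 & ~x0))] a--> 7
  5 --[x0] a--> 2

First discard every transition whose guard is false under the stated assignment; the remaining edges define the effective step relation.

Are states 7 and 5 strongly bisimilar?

Answer: BISIMILAR

Analysis:
Compute ~ classes (split until stable):
  π0 = {{0,1,2,3,4,5,6,7}}
  π1 = {{0,6},{1},{2,4},{3},{5,7}}
  π2 = {{0},{1},{2,4},{3},{5,7},{6}}
stable after 3 split(s): 6 block(s)
7∈{5,7}, 5∈{5,7}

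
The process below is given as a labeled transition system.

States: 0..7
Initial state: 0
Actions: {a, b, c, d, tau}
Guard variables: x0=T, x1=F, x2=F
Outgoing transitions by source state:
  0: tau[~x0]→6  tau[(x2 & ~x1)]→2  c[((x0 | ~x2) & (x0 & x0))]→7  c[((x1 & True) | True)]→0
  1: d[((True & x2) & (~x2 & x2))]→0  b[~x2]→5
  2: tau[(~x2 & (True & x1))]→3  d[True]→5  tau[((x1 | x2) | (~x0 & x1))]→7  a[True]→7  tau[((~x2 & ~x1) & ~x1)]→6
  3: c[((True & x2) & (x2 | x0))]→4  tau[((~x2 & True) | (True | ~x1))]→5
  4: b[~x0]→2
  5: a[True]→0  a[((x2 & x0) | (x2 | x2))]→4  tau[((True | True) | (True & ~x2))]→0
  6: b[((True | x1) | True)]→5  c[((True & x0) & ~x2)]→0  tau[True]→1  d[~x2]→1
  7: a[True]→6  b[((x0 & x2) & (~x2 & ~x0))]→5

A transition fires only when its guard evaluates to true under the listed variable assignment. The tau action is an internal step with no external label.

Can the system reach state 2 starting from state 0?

14 transition(s) survive guard evaluation.
Layer 0: {0}
Layer 1: {7}  now seen {0,7}
Layer 2: {6}  now seen {0,6,7}
Layer 3: {1,5}  now seen {0,1,5,6,7}
Reach set: {0,1,5,6,7}

Answer: UNREACHABLE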